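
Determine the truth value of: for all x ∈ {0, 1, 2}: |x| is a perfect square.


Evaluate the predicate on each element: 0:T, 1:T, 2:F.
Counterexample x = 2 fails the predicate.

F


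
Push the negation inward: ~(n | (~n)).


De Morgan: the negation of a disjunction is the conjunction of the negations.
Distribute ~ across |, flipping it to &, and negate each literal.

(~n) & n


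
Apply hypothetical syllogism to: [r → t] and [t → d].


Hypothetical syllogism: from (P → Q) and (Q → R), infer (P → R).
Chain the two implications through the shared middle term 't'.

r → d


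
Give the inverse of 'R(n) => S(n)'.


The inverse of (P → Q) is (¬P → ¬Q). It is equivalent to the converse, not to the original.
Here P = 'R(n)' and Q = 'S(n)'.

If not (R(n)), then not (S(n)).


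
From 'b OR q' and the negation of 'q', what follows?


Disjunctive syllogism: from (P ∨ Q) and ¬P, infer Q.
One disjunct, 'q', is ruled out; the other must hold.

b


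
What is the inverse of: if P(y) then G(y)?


The inverse of (P → Q) is (¬P → ¬Q). It is equivalent to the converse, not to the original.
Here P = 'P(y)' and Q = 'G(y)'.

If not (P(y)), then not (G(y)).


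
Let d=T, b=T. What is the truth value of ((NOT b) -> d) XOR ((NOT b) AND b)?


Substitute d=T, b=T:
NOT b = F
(NOT b) -> d = F -> T = T
NOT b = F
(NOT b) AND b = F AND T = F
((NOT b) -> d) XOR ((NOT b) AND b) = T XOR F = T

T


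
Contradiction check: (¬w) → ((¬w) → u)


Truth table over {u, w}:
u | w | φ
---------
F | F | F
T | F | T
F | T | T
T | T | T
Satisfying assignment at row 2: u=T, w=F gives T.

No, it is not a contradiction.


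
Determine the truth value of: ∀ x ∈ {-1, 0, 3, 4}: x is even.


Evaluate the predicate on each element: -1:F, 0:T, 3:F, 4:T.
Counterexample x = -1 fails the predicate.

F


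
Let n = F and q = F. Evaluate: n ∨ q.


Disjunction is false only when both operands are false.
Substitute: n=F, q=F.
F ∨ F evaluates to F.

F


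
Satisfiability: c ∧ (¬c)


Check all 2 assignments over {c}:
c | φ
-----
F | F
T | F
No assignment makes the formula true.

Unsatisfiable.


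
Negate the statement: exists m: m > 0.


¬(forall x: φ) = exists x: ¬φ, and ¬(exists x: φ) = forall x: ¬φ.
Apply to the existential statement.

forall m: ~(m > 0)


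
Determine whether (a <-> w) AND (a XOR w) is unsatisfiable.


Truth table over {a, w}:
a | w | φ
---------
F | F | F
T | F | F
F | T | F
T | T | F
Every row is false.

Yes, it is a contradiction.


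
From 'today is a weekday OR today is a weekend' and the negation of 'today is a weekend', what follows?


Disjunctive syllogism: from (P ∨ Q) and ¬P, infer Q.
One disjunct, 'today is a weekend', is ruled out; the other must hold.

today is a weekday


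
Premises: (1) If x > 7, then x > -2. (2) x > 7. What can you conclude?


Modus ponens: from (P → Q) and P, infer Q.
P = 'x > 7' is asserted, and P → Q holds, so Q follows.

x > -2.


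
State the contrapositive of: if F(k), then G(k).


The contrapositive of (P → Q) is (¬Q → ¬P); it is logically equivalent to the original.
Here P = 'F(k)' and Q = 'G(k)'.

If not (G(k)), then not (F(k)).


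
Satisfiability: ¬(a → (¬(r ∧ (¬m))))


Search for a satisfying assignment over {a, m, r}.
Try a=T, m=F, r=T: the formula evaluates to T.
A satisfying assignment exists.

Satisfiable.


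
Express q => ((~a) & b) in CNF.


Step 1: Rewrite q → ((¬a) ∧ b) as ¬q ∨ ((¬a) ∧ b).
Step 2: Distribute ∨ over ∧.

((~q) | (~a)) & ((~q) | b)


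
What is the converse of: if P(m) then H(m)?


The converse of (P → Q) is (Q → P). It is not in general equivalent to the original.
Here P = 'P(m)' and Q = 'H(m)'.

If H(m), then P(m).


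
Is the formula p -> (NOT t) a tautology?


Build the truth table over {p, t}:
p | t | φ
---------
F | F | T
T | F | T
F | T | T
T | T | F
Counterexample at row 4: with p=T, t=T, the formula is F.

No, it is not a tautology.


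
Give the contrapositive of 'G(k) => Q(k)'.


The contrapositive of (P → Q) is (¬Q → ¬P); it is logically equivalent to the original.
Here P = 'G(k)' and Q = 'Q(k)'.

If not (Q(k)), then not (G(k)).


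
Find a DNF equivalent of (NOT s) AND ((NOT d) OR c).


Step 1: Distribute ∧ over ∨: (¬s) ∧ ((¬d) ∨ c) = ((¬s) ∧ (¬d)) ∨ ((¬s) ∧ c).

((NOT s) AND (NOT d)) OR ((NOT s) AND c)


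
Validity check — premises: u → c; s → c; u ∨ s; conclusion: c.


This matches the form of proof by cases: the conclusion follows in every model of the premises.

Valid.


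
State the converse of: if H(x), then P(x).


The converse of (P → Q) is (Q → P). It is not in general equivalent to the original.
Here P = 'H(x)' and Q = 'P(x)'.

If P(x), then H(x).


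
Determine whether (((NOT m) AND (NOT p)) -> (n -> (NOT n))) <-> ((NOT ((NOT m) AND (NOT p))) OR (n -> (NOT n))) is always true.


Build the truth table over {m, n, p}:
m | n | p | φ
-------------
F | F | F | T
T | F | F | T
F | T | F | T
T | T | F | T
F | F | T | T
T | F | T | T
F | T | T | T
T | T | T | T
Every row evaluates to true.

Yes, it is a tautology.


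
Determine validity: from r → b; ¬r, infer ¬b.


This is denying the antecedent (fallacy). There exist truth assignments where the premises are all true but the conclusion is false.

Invalid.


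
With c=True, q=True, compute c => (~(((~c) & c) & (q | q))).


Substitute c=True, q=True:
~c = False
(~c) & c = False & True = False
q | q = True | True = True
((~c) & c) & (q | q) = False & True = False
~(((~c) & c) & (q | q)) = True
c => (~(((~c) & c) & (q | q))) = True => True = True

True


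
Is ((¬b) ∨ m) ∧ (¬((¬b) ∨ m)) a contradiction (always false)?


Truth table over {b, m}:
b | m | φ
---------
F | F | F
T | F | F
F | T | F
T | T | F
Every row is false.

Yes, it is a contradiction.


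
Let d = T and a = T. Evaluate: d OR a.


Disjunction is false only when both operands are false.
Substitute: d=T, a=T.
T OR T evaluates to T.

T


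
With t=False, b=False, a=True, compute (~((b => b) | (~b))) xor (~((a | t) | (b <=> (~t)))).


Substitute t=False, b=False, a=True:
b => b = False => False = True
~b = True
(b => b) | (~b) = True | True = True
~((b => b) | (~b)) = False
a | t = True | False = True
~t = True
b <=> (~t) = False <=> True = False
(a | t) | (b <=> (~t)) = True | False = True
~((a | t) | (b <=> (~t))) = False
(~((b => b) | (~b))) xor (~((a | t) | (b <=> (~t)))) = False xor False = False

False


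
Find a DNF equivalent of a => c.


Step 1: Rewrite a → c as ¬a ∨ c.

(~a) | c


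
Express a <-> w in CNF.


Step 1: Rewrite a ↔ w as (a → w) ∧ (w → a).
Step 2: Rewrite each implication as a disjunction.

((NOT a) OR w) AND ((NOT w) OR a)


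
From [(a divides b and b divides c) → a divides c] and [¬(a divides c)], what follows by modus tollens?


Modus tollens: from (P → Q) and ¬Q, infer ¬P.
Q = 'a divides c' is denied; since P → Q, P must also fail.

Not ((a divides b and b divides c)).


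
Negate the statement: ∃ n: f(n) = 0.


¬(∀ x: φ) = ∃ x: ¬φ, and ¬(∃ x: φ) = ∀ x: ¬φ.
Apply to the existential statement.

∀ n: ¬(f(n) = 0)


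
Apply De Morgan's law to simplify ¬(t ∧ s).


De Morgan: the negation of a conjunction is the disjunction of the negations.
Distribute ¬ across ∧, flipping it to ∨, and negate each literal.

(¬t) ∨ (¬s)


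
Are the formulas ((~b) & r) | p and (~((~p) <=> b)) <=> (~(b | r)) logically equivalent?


Compare truth tables:
b | p | r | φ | ψ
-----------------
False | False | False | False | True
True | False | False | False | True
False | True | False | True | False
True | True | False | True | False
False | False | True | True | False
True | False | True | False | True
False | True | True | True | True
True | True | True | True | False
They differ at row 1 (b=False, p=False, r=False): φ=False but ψ=True.

No, they are not logically equivalent.


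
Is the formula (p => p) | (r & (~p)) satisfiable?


Search for a satisfying assignment over {p, r}.
Try p=False, r=False: the formula evaluates to True.
A satisfying assignment exists.

Satisfiable.


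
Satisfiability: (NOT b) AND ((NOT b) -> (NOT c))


Search for a satisfying assignment over {b, c}.
Try b=F, c=F: the formula evaluates to T.
A satisfying assignment exists.

Satisfiable.


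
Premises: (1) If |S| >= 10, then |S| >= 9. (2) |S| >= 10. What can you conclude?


Modus ponens: from (P → Q) and P, infer Q.
P = '|S| >= 10' is asserted, and P → Q holds, so Q follows.

|S| >= 9.


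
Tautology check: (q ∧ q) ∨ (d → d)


Build the truth table over {d, q}:
d | q | φ
---------
F | F | T
T | F | T
F | T | T
T | T | T
Every row evaluates to true.

Yes, it is a tautology.


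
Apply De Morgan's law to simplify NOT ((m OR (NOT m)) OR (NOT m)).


De Morgan: the negation of a disjunction is the conjunction of the negations.
Distribute NOT across OR, flipping it to AND, and negate each literal.

((NOT m) AND m) AND m


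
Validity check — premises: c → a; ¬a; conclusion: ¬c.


This matches the form of modus tollens: the conclusion follows in every model of the premises.

Valid.


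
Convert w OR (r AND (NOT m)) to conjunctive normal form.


Step 1: Distribute ∨ over ∧: w ∨ (r ∧ (¬m)) = (w ∨ r) ∧ (w ∨ (¬m)).

(w OR r) AND (w OR (NOT m))


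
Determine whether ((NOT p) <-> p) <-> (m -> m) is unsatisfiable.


Truth table over {m, p}:
m | p | φ
---------
F | F | F
T | F | F
F | T | F
T | T | F
Every row is false.

Yes, it is a contradiction.


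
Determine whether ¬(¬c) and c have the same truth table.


Compare truth tables:
c | φ | ψ
---------
F | F | F
T | T | T
The columns φ and ψ agree on every row.

Yes, they are logically equivalent.


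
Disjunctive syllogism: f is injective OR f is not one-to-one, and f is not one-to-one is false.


Disjunctive syllogism: from (P ∨ Q) and ¬P, infer Q.
One disjunct, 'f is not one-to-one', is ruled out; the other must hold.

f is injective


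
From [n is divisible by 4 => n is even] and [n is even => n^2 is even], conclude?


Hypothetical syllogism: from (P → Q) and (Q → R), infer (P → R).
Chain the two implications through the shared middle term 'n is even'.

n is divisible by 4 => n^2 is even


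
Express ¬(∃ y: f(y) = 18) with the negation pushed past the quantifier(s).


¬(∀ x: φ) = ∃ x: ¬φ, and ¬(∃ x: φ) = ∀ x: ¬φ.
Apply to the existential statement.

∀ y: ¬(f(y) = 18)


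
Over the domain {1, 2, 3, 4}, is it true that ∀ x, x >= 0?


Evaluate the predicate on each element: 1:T, 2:T, 3:T, 4:T.
Every element satisfies the predicate.

T


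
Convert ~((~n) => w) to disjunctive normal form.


Step 1: Rewrite implication then negate: ¬(¬(¬n) ∨ w) = (¬n) ∧ ¬w.

(~n) & (~w)


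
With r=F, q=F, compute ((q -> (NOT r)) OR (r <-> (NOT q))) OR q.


Substitute r=F, q=F:
NOT r = T
q -> (NOT r) = F -> T = T
NOT q = T
r <-> (NOT q) = F <-> T = F
(q -> (NOT r)) OR (r <-> (NOT q)) = T OR F = T
((q -> (NOT r)) OR (r <-> (NOT q))) OR q = T OR F = T

T


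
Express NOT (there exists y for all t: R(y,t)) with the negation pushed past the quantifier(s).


Negation flips each quantifier (∀↔∃) and negates the inner predicate.
¬(there exists y for all t: φ) = for all y there exists t: ¬φ.

for all y there exists t: NOT(R(y,t))


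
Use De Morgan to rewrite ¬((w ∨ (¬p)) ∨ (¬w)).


De Morgan: the negation of a disjunction is the conjunction of the negations.
Distribute ¬ across ∨, flipping it to ∧, and negate each literal.

((¬w) ∧ p) ∧ w


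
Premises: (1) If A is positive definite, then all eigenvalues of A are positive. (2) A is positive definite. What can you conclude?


Modus ponens: from (P → Q) and P, infer Q.
P = 'A is positive definite' is asserted, and P → Q holds, so Q follows.

all eigenvalues of A are positive.


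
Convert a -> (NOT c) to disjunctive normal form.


Step 1: Rewrite a → (¬c) as ¬a ∨ (¬c).

(NOT a) OR (NOT c)


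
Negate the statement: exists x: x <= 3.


¬(forall x: φ) = exists x: ¬φ, and ¬(exists x: φ) = forall x: ¬φ.
Apply to the existential statement.

forall x: ~(x <= 3)


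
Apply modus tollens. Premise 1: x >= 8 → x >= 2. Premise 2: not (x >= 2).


Modus tollens: from (P → Q) and ¬Q, infer ¬P.
Q = 'x >= 2' is denied; since P → Q, P must also fail.

Not (x >= 8).


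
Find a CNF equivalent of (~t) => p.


Step 1: Rewrite (¬t) → p as ¬(¬t) ∨ p.
Step 2: Eliminate any double negations (¬¬X = X).

t | p


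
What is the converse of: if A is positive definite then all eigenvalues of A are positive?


The converse of (P → Q) is (Q → P). It is not in general equivalent to the original.
Here P = 'A is positive definite' and Q = 'all eigenvalues of A are positive'.

If all eigenvalues of A are positive, then A is positive definite.


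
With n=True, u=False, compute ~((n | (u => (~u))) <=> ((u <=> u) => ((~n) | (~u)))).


Substitute n=True, u=False:
~u = True
u => (~u) = False => True = True
n | (u => (~u)) = True | True = True
u <=> u = False <=> False = True
~n = False
~u = True
(~n) | (~u) = False | True = True
(u <=> u) => ((~n) | (~u)) = True => True = True
(n | (u => (~u))) <=> ((u <=> u) => ((~n) | (~u))) = True <=> True = True
~((n | (u => (~u))) <=> ((u <=> u) => ((~n) | (~u)))) = False

False


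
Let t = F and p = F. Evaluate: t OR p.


Disjunction is false only when both operands are false.
Substitute: t=F, p=F.
F OR F evaluates to F.

F


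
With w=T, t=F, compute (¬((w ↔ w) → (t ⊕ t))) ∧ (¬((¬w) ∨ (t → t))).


Substitute w=T, t=F:
w ↔ w = T ↔ T = T
t ⊕ t = F ⊕ F = F
(w ↔ w) → (t ⊕ t) = T → F = F
¬((w ↔ w) → (t ⊕ t)) = T
¬w = F
t → t = F → F = T
(¬w) ∨ (t → t) = F ∨ T = T
¬((¬w) ∨ (t → t)) = F
(¬((w ↔ w) → (t ⊕ t))) ∧ (¬((¬w) ∨ (t → t))) = T ∧ F = F

F


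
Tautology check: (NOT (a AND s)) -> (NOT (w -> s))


Build the truth table over {a, s, w}:
a | s | w | φ
-------------
F | F | F | F
T | F | F | F
F | T | F | F
T | T | F | T
F | F | T | T
T | F | T | T
F | T | T | F
T | T | T | T
Counterexample at row 1: with a=F, s=F, w=F, the formula is F.

No, it is not a tautology.


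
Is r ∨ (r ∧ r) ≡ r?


Compare truth tables:
r | φ | ψ
---------
F | F | F
T | T | T
The columns φ and ψ agree on every row.

Yes, they are logically equivalent.


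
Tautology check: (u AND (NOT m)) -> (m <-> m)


Build the truth table over {m, u}:
m | u | φ
---------
F | F | T
T | F | T
F | T | T
T | T | T
Every row evaluates to true.

Yes, it is a tautology.


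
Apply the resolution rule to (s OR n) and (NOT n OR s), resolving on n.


The clauses contain complementary literals n and NOTn.
Resolution eliminates this pair and disjoins the remaining literals (merging duplicates).

s


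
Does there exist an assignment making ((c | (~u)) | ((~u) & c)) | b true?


Search for a satisfying assignment over {b, c, u}.
Try b=False, c=False, u=False: the formula evaluates to True.
A satisfying assignment exists.

Satisfiable.


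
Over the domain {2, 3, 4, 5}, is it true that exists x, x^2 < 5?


Evaluate the predicate on each element: 2:True, 3:False, 4:False, 5:False.
Witness x = 2 satisfies the predicate.

True


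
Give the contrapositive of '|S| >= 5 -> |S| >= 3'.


The contrapositive of (P → Q) is (¬Q → ¬P); it is logically equivalent to the original.
Here P = '|S| >= 5' and Q = '|S| >= 3'.

If not (|S| >= 3), then not (|S| >= 5).


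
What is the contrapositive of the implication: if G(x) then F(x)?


The contrapositive of (P → Q) is (¬Q → ¬P); it is logically equivalent to the original.
Here P = 'G(x)' and Q = 'F(x)'.

If not (F(x)), then not (G(x)).


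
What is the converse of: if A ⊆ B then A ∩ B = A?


The converse of (P → Q) is (Q → P). It is not in general equivalent to the original.
Here P = 'A ⊆ B' and Q = 'A ∩ B = A'.

If A ∩ B = A, then A ⊆ B.


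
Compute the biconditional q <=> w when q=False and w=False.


Biconditional is true when both operands have the same truth value.
Substitute: q=False, w=False.
False <=> False evaluates to True.

True


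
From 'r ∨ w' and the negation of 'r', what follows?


Disjunctive syllogism: from (P ∨ Q) and ¬P, infer Q.
One disjunct, 'r', is ruled out; the other must hold.

w


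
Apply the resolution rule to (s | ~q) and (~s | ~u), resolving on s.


The clauses contain complementary literals s and ~s.
Resolution eliminates this pair and disjoins the remaining literals (merging duplicates).

(~q | ~u)


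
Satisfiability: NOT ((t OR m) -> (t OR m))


Check all 4 assignments over {m, t}:
m | t | φ
---------
F | F | F
T | F | F
F | T | F
T | T | F
No assignment makes the formula true.

Unsatisfiable.


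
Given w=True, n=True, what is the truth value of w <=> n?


Biconditional is true when both operands have the same truth value.
Substitute: w=True, n=True.
True <=> True evaluates to True.

True


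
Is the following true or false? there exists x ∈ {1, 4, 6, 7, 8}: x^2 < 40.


Evaluate the predicate on each element: 1:T, 4:T, 6:T, 7:F, 8:F.
Witness x = 1 satisfies the predicate.

T


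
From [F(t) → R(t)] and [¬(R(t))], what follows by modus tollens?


Modus tollens: from (P → Q) and ¬Q, infer ¬P.
Q = 'R(t)' is denied; since P → Q, P must also fail.

Not (F(t)).


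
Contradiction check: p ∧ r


Truth table over {p, r}:
p | r | φ
---------
F | F | F
T | F | F
F | T | F
T | T | T
Satisfying assignment at row 4: p=T, r=T gives T.

No, it is not a contradiction.


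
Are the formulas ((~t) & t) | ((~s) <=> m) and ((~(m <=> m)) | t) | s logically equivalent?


Compare truth tables:
m | s | t | φ | ψ
-----------------
False | False | False | False | False
True | False | False | True | False
False | True | False | True | True
True | True | False | False | True
False | False | True | False | True
True | False | True | True | True
False | True | True | True | True
True | True | True | False | True
They differ at row 2 (m=True, s=False, t=False): φ=True but ψ=False.

No, they are not logically equivalent.


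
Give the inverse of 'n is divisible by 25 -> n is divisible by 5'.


The inverse of (P → Q) is (¬P → ¬Q). It is equivalent to the converse, not to the original.
Here P = 'n is divisible by 25' and Q = 'n is divisible by 5'.

If not (n is divisible by 25), then not (n is divisible by 5).


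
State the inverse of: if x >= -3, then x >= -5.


The inverse of (P → Q) is (¬P → ¬Q). It is equivalent to the converse, not to the original.
Here P = 'x >= -3' and Q = 'x >= -5'.

If not (x >= -3), then not (x >= -5).


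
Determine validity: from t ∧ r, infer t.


This matches the form of conjunction elimination: the conclusion follows in every model of the premises.

Valid.


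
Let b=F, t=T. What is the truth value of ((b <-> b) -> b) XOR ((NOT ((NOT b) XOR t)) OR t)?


Substitute b=F, t=T:
b <-> b = F <-> F = T
(b <-> b) -> b = T -> F = F
NOT b = T
(NOT b) XOR t = T XOR T = F
NOT ((NOT b) XOR t) = T
(NOT ((NOT b) XOR t)) OR t = T OR T = T
((b <-> b) -> b) XOR ((NOT ((NOT b) XOR t)) OR t) = F XOR T = T

T


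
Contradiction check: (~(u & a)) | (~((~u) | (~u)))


Truth table over {a, u}:
a | u | φ
---------
False | False | True
True | False | True
False | True | True
True | True | True
Satisfying assignment at row 1: a=False, u=False gives True.

No, it is not a contradiction.


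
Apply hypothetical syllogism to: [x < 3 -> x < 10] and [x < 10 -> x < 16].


Hypothetical syllogism: from (P → Q) and (Q → R), infer (P → R).
Chain the two implications through the shared middle term 'x < 10'.

x < 3 -> x < 16


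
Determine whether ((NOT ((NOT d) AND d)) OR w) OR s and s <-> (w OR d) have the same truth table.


Compare truth tables:
d | s | w | φ | ψ
-----------------
F | F | F | T | T
T | F | F | T | F
F | T | F | T | F
T | T | F | T | T
F | F | T | T | F
T | F | T | T | F
F | T | T | T | T
T | T | T | T | T
They differ at row 2 (d=T, s=F, w=F): φ=T but ψ=F.

No, they are not logically equivalent.


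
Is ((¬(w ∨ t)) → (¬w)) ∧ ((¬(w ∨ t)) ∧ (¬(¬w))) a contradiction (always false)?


Truth table over {t, w}:
t | w | φ
---------
F | F | F
T | F | F
F | T | F
T | T | F
Every row is false.

Yes, it is a contradiction.


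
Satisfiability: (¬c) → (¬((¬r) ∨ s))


Search for a satisfying assignment over {c, r, s}.
Try c=T, r=F, s=F: the formula evaluates to T.
A satisfying assignment exists.

Satisfiable.


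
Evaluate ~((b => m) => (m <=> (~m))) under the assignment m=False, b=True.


Substitute m=False, b=True:
b => m = True => False = False
~m = True
m <=> (~m) = False <=> True = False
(b => m) => (m <=> (~m)) = False => False = True
~((b => m) => (m <=> (~m))) = False

False


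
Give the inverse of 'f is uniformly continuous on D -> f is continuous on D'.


The inverse of (P → Q) is (¬P → ¬Q). It is equivalent to the converse, not to the original.
Here P = 'f is uniformly continuous on D' and Q = 'f is continuous on D'.

If not (f is uniformly continuous on D), then not (f is continuous on D).


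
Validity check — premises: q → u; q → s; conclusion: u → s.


This is (no valid rule). There exist truth assignments where the premises are all true but the conclusion is false.

Invalid.


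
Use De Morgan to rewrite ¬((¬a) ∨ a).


De Morgan: the negation of a disjunction is the conjunction of the negations.
Distribute ¬ across ∨, flipping it to ∧, and negate each literal.

a ∧ (¬a)


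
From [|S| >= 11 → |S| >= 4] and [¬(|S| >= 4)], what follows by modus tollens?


Modus tollens: from (P → Q) and ¬Q, infer ¬P.
Q = '|S| >= 4' is denied; since P → Q, P must also fail.

Not (|S| >= 11).


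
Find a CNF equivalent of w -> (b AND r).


Step 1: Rewrite w → (b ∧ r) as ¬w ∨ (b ∧ r).
Step 2: Distribute ∨ over ∧.

((NOT w) OR b) AND ((NOT w) OR r)


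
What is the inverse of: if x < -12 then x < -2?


The inverse of (P → Q) is (¬P → ¬Q). It is equivalent to the converse, not to the original.
Here P = 'x < -12' and Q = 'x < -2'.

If not (x < -12), then not (x < -2).


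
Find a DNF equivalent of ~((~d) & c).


Step 1: Apply De Morgan: ¬((¬d) ∧ c) = ¬(¬d) ∨ ¬c.
Step 2: Eliminate any double negations (¬¬X = X).

d | (~c)


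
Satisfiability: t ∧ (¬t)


Check all 2 assignments over {t}:
t | φ
-----
F | F
T | F
No assignment makes the formula true.

Unsatisfiable.


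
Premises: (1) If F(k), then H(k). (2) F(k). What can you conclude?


Modus ponens: from (P → Q) and P, infer Q.
P = 'F(k)' is asserted, and P → Q holds, so Q follows.

H(k).


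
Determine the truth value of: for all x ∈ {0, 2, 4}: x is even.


Evaluate the predicate on each element: 0:T, 2:T, 4:T.
Every element satisfies the predicate.

T


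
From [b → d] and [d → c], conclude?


Hypothetical syllogism: from (P → Q) and (Q → R), infer (P → R).
Chain the two implications through the shared middle term 'd'.

b → c


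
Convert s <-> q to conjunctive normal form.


Step 1: Rewrite s ↔ q as (s → q) ∧ (q → s).
Step 2: Rewrite each implication as a disjunction.

((NOT s) OR q) AND ((NOT q) OR s)


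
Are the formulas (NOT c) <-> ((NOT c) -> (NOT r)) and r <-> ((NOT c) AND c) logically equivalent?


Compare truth tables:
c | r | φ | ψ
-------------
F | F | T | T
T | F | F | T
F | T | F | F
T | T | F | F
They differ at row 2 (c=T, r=F): φ=F but ψ=T.

No, they are not logically equivalent.


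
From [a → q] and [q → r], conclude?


Hypothetical syllogism: from (P → Q) and (Q → R), infer (P → R).
Chain the two implications through the shared middle term 'q'.

a → r


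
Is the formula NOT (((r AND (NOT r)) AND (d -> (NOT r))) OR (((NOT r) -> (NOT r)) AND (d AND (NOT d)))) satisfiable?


Search for a satisfying assignment over {d, r}.
Try d=F, r=F: the formula evaluates to T.
A satisfying assignment exists.

Satisfiable.


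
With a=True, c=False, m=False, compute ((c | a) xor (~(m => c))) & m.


Substitute a=True, c=False, m=False:
c | a = False | True = True
m => c = False => False = True
~(m => c) = False
(c | a) xor (~(m => c)) = True xor False = True
((c | a) xor (~(m => c))) & m = True & False = False

False


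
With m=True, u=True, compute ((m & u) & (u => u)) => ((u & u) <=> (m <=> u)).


Substitute m=True, u=True:
m & u = True & True = True
u => u = True => True = True
(m & u) & (u => u) = True & True = True
u & u = True & True = True
m <=> u = True <=> True = True
(u & u) <=> (m <=> u) = True <=> True = True
((m & u) & (u => u)) => ((u & u) <=> (m <=> u)) = True => True = True

True


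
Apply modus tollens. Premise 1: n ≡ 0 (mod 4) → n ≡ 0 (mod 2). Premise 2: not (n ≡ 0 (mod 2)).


Modus tollens: from (P → Q) and ¬Q, infer ¬P.
Q = 'n ≡ 0 (mod 2)' is denied; since P → Q, P must also fail.

Not (n ≡ 0 (mod 4)).


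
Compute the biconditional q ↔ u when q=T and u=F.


Biconditional is true when both operands have the same truth value.
Substitute: q=T, u=F.
T ↔ F evaluates to F.

F


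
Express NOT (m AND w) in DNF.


Step 1: Apply De Morgan: ¬(m ∧ w) = ¬m ∨ ¬w.

(NOT m) OR (NOT w)


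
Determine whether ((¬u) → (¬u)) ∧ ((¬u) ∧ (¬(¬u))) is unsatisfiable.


Truth table over {u}:
u | φ
-----
F | F
T | F
Every row is false.

Yes, it is a contradiction.


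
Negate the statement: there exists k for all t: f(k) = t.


Negation flips each quantifier (∀↔∃) and negates the inner predicate.
¬(there exists k for all t: φ) = for all k there exists t: ¬φ.

for all k there exists t: NOT(f(k) = t)


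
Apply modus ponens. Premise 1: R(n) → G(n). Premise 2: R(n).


Modus ponens: from (P → Q) and P, infer Q.
P = 'R(n)' is asserted, and P → Q holds, so Q follows.

G(n).


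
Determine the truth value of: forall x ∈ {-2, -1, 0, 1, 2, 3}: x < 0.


Evaluate the predicate on each element: -2:True, -1:True, 0:False, 1:False, 2:False, 3:False.
Counterexample x = 0 fails the predicate.

False


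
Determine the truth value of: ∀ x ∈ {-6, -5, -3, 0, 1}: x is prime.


Evaluate the predicate on each element: -6:F, -5:F, -3:F, 0:F, 1:F.
Counterexample x = -6 fails the predicate.

F


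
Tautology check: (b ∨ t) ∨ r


Build the truth table over {b, r, t}:
b | r | t | φ
-------------
F | F | F | F
T | F | F | T
F | T | F | T
T | T | F | T
F | F | T | T
T | F | T | T
F | T | T | T
T | T | T | T
Counterexample at row 1: with b=F, r=F, t=F, the formula is F.

No, it is not a tautology.


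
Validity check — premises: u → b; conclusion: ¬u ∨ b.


This matches the form of material implication: the conclusion follows in every model of the premises.

Valid.


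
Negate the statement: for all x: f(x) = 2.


¬(for all x: φ) = there exists x: ¬φ, and ¬(there exists x: φ) = for all x: ¬φ.
Apply to the universal statement.

there exists x: NOT(f(x) = 2)


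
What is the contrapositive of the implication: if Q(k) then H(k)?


The contrapositive of (P → Q) is (¬Q → ¬P); it is logically equivalent to the original.
Here P = 'Q(k)' and Q = 'H(k)'.

If not (H(k)), then not (Q(k)).


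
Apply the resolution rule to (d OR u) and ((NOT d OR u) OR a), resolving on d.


The clauses contain complementary literals d and NOTd.
Resolution eliminates this pair and disjoins the remaining literals (merging duplicates).

(u OR a)


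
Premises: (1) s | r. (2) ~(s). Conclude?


Disjunctive syllogism: from (P ∨ Q) and ¬P, infer Q.
One disjunct, 's', is ruled out; the other must hold.

r


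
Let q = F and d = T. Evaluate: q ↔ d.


Biconditional is true when both operands have the same truth value.
Substitute: q=F, d=T.
F ↔ T evaluates to F.

F


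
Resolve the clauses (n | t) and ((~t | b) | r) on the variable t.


The clauses contain complementary literals t and ~t.
Resolution eliminates this pair and disjoins the remaining literals (merging duplicates).

((n | b) | r)


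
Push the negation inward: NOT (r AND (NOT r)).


De Morgan: the negation of a conjunction is the disjunction of the negations.
Distribute NOT across AND, flipping it to OR, and negate each literal.

(NOT r) OR r


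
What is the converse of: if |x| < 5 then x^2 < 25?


The converse of (P → Q) is (Q → P). It is not in general equivalent to the original.
Here P = '|x| < 5' and Q = 'x^2 < 25'.

If x^2 < 25, then |x| < 5.


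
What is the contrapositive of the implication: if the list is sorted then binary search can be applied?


The contrapositive of (P → Q) is (¬Q → ¬P); it is logically equivalent to the original.
Here P = 'the list is sorted' and Q = 'binary search can be applied'.

If not (binary search can be applied), then not (the list is sorted).


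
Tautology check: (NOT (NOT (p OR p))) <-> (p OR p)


Build the truth table over {p}:
p | φ
-----
F | T
T | T
Every row evaluates to true.

Yes, it is a tautology.


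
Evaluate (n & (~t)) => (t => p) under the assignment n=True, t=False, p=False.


Substitute n=True, t=False, p=False:
~t = True
n & (~t) = True & True = True
t => p = False => False = True
(n & (~t)) => (t => p) = True => True = True

True


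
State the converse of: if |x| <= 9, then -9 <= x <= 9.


The converse of (P → Q) is (Q → P). It is not in general equivalent to the original.
Here P = '|x| <= 9' and Q = '-9 <= x <= 9'.

If -9 <= x <= 9, then |x| <= 9.


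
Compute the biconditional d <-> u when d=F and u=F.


Biconditional is true when both operands have the same truth value.
Substitute: d=F, u=F.
F <-> F evaluates to T.

T


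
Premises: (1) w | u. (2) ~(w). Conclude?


Disjunctive syllogism: from (P ∨ Q) and ¬P, infer Q.
One disjunct, 'w', is ruled out; the other must hold.

u


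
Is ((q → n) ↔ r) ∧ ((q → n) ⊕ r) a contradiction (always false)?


Truth table over {n, q, r}:
n | q | r | φ
-------------
F | F | F | F
T | F | F | F
F | T | F | F
T | T | F | F
F | F | T | F
T | F | T | F
F | T | T | F
T | T | T | F
Every row is false.

Yes, it is a contradiction.


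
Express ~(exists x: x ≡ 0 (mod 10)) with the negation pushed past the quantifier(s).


¬(forall x: φ) = exists x: ¬φ, and ¬(exists x: φ) = forall x: ¬φ.
Apply to the existential statement.

forall x: ~(x ≡ 0 (mod 10))


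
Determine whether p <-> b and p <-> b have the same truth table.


Compare truth tables:
b | p | φ | ψ
-------------
F | F | T | T
T | F | F | F
F | T | F | F
T | T | T | T
The columns φ and ψ agree on every row.

Yes, they are logically equivalent.


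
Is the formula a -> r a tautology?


Build the truth table over {a, r}:
a | r | φ
---------
F | F | T
T | F | F
F | T | T
T | T | T
Counterexample at row 2: with a=T, r=F, the formula is F.

No, it is not a tautology.


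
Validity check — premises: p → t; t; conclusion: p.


This is affirming the consequent (fallacy). There exist truth assignments where the premises are all true but the conclusion is false.

Invalid.


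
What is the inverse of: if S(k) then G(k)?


The inverse of (P → Q) is (¬P → ¬Q). It is equivalent to the converse, not to the original.
Here P = 'S(k)' and Q = 'G(k)'.

If not (S(k)), then not (G(k)).


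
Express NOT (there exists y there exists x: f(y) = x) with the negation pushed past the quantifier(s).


Negation flips each quantifier (∀↔∃) and negates the inner predicate.
¬(there exists y there exists x: φ) = for all y for all x: ¬φ.

for all y for all x: NOT(f(y) = x)


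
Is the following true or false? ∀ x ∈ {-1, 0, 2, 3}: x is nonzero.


Evaluate the predicate on each element: -1:T, 0:F, 2:T, 3:T.
Counterexample x = 0 fails the predicate.

F


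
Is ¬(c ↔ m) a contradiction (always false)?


Truth table over {c, m}:
c | m | φ
---------
F | F | F
T | F | T
F | T | T
T | T | F
Satisfying assignment at row 2: c=T, m=F gives T.

No, it is not a contradiction.


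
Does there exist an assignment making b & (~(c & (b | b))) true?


Search for a satisfying assignment over {b, c}.
Try b=True, c=False: the formula evaluates to True.
A satisfying assignment exists.

Satisfiable.


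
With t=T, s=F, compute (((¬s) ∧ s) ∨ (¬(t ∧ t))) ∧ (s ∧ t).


Substitute t=T, s=F:
¬s = T
(¬s) ∧ s = T ∧ F = F
t ∧ t = T ∧ T = T
¬(t ∧ t) = F
((¬s) ∧ s) ∨ (¬(t ∧ t)) = F ∨ F = F
s ∧ t = F ∧ T = F
(((¬s) ∧ s) ∨ (¬(t ∧ t))) ∧ (s ∧ t) = F ∧ F = F

F


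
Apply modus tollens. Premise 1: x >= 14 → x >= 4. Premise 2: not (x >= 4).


Modus tollens: from (P → Q) and ¬Q, infer ¬P.
Q = 'x >= 4' is denied; since P → Q, P must also fail.

Not (x >= 14).


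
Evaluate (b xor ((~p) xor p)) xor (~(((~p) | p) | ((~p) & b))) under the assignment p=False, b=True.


Substitute p=False, b=True:
~p = True
(~p) xor p = True xor False = True
b xor ((~p) xor p) = True xor True = False
~p = True
(~p) | p = True | False = True
~p = True
(~p) & b = True & True = True
((~p) | p) | ((~p) & b) = True | True = True
~(((~p) | p) | ((~p) & b)) = False
(b xor ((~p) xor p)) xor (~(((~p) | p) | ((~p) & b))) = False xor False = False

False


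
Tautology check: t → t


Build the truth table over {t}:
t | φ
-----
F | T
T | T
Every row evaluates to true.

Yes, it is a tautology.


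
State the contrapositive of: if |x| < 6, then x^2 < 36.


The contrapositive of (P → Q) is (¬Q → ¬P); it is logically equivalent to the original.
Here P = '|x| < 6' and Q = 'x^2 < 36'.

If not (x^2 < 36), then not (|x| < 6).


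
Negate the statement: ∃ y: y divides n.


¬(∀ x: φ) = ∃ x: ¬φ, and ¬(∃ x: φ) = ∀ x: ¬φ.
Apply to the existential statement.

∀ y: ¬(y divides n)


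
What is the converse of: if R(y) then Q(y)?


The converse of (P → Q) is (Q → P). It is not in general equivalent to the original.
Here P = 'R(y)' and Q = 'Q(y)'.

If Q(y), then R(y).


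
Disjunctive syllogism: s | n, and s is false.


Disjunctive syllogism: from (P ∨ Q) and ¬P, infer Q.
One disjunct, 's', is ruled out; the other must hold.

n


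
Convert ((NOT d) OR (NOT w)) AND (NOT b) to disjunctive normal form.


Step 1: Distribute ∧ over ∨: ((¬d) ∨ (¬w)) ∧ (¬b) = ((¬d) ∧ (¬b)) ∨ ((¬w) ∧ (¬b)).

((NOT d) AND (NOT b)) OR ((NOT w) AND (NOT b))


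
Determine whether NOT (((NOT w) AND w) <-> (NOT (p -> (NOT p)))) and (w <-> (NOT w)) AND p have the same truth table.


Compare truth tables:
p | w | φ | ψ
-------------
F | F | F | F
T | F | T | F
F | T | F | F
T | T | T | F
They differ at row 2 (p=T, w=F): φ=T but ψ=F.

No, they are not logically equivalent.


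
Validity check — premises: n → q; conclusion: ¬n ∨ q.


This matches the form of material implication: the conclusion follows in every model of the premises.

Valid.


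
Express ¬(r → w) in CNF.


Step 1: Rewrite r → w as ¬r ∨ w.
Step 2: Negate: ¬(¬r ∨ w) = r ∧ ¬w (De Morgan + double negation).

r ∧ (¬w)


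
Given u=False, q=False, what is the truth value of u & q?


Conjunction is true only when both operands are true.
Substitute: u=False, q=False.
False & False evaluates to False.

False


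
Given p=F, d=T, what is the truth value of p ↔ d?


Biconditional is true when both operands have the same truth value.
Substitute: p=F, d=T.
F ↔ T evaluates to F.

F


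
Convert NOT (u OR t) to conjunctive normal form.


Step 1: Apply De Morgan: ¬(u ∨ t) = ¬u ∧ ¬t.

(NOT u) AND (NOT t)


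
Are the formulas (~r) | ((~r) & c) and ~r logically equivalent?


Compare truth tables:
c | r | φ | ψ
-------------
False | False | True | True
True | False | True | True
False | True | False | False
True | True | False | False
The columns φ and ψ agree on every row.

Yes, they are logically equivalent.


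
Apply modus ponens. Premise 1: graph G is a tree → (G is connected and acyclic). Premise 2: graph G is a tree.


Modus ponens: from (P → Q) and P, infer Q.
P = 'graph G is a tree' is asserted, and P → Q holds, so Q follows.

(G is connected and acyclic).


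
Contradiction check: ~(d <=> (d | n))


Truth table over {d, n}:
d | n | φ
---------
False | False | False
True | False | False
False | True | True
True | True | False
Satisfying assignment at row 3: d=False, n=True gives True.

No, it is not a contradiction.


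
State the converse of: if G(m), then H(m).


The converse of (P → Q) is (Q → P). It is not in general equivalent to the original.
Here P = 'G(m)' and Q = 'H(m)'.

If H(m), then G(m).


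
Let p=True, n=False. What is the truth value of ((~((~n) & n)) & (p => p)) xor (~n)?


Substitute p=True, n=False:
~n = True
(~n) & n = True & False = False
~((~n) & n) = True
p => p = True => True = True
(~((~n) & n)) & (p => p) = True & True = True
~n = True
((~((~n) & n)) & (p => p)) xor (~n) = True xor True = False

False


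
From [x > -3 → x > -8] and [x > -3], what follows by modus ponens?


Modus ponens: from (P → Q) and P, infer Q.
P = 'x > -3' is asserted, and P → Q holds, so Q follows.

x > -8.


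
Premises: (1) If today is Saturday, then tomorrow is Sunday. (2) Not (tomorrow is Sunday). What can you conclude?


Modus tollens: from (P → Q) and ¬Q, infer ¬P.
Q = 'tomorrow is Sunday' is denied; since P → Q, P must also fail.

Not (today is Saturday).


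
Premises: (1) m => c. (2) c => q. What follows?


Hypothetical syllogism: from (P → Q) and (Q → R), infer (P → R).
Chain the two implications through the shared middle term 'c'.

m => q


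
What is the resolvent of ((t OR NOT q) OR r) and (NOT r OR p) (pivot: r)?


The clauses contain complementary literals r and NOTr.
Resolution eliminates this pair and disjoins the remaining literals (merging duplicates).

((NOT q OR t) OR p)


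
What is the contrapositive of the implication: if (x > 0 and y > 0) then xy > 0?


The contrapositive of (P → Q) is (¬Q → ¬P); it is logically equivalent to the original.
Here P = '(x > 0 and y > 0)' and Q = 'xy > 0'.

If not (xy > 0), then not ((x > 0 and y > 0)).


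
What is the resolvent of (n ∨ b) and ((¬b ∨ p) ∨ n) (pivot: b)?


The clauses contain complementary literals b and ¬b.
Resolution eliminates this pair and disjoins the remaining literals (merging duplicates).

(n ∨ p)


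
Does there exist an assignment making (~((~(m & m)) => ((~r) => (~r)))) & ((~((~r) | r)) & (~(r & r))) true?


Check all 4 assignments over {m, r}:
m | r | φ
---------
False | False | False
True | False | False
False | True | False
True | True | False
No assignment makes the formula true.

Unsatisfiable.


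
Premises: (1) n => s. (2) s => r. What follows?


Hypothetical syllogism: from (P → Q) and (Q → R), infer (P → R).
Chain the two implications through the shared middle term 's'.

n => r


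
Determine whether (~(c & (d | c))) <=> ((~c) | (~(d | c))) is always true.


Build the truth table over {c, d}:
c | d | φ
---------
False | False | True
True | False | True
False | True | True
True | True | True
Every row evaluates to true.

Yes, it is a tautology.
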